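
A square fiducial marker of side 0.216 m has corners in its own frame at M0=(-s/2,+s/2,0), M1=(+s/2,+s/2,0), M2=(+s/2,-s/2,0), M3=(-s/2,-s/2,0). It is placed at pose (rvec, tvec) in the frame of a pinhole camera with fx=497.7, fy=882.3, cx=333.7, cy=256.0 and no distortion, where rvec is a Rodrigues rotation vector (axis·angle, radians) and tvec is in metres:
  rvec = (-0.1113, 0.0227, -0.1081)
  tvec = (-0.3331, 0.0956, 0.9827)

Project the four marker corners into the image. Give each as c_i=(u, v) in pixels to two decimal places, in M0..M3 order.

Intrinsics K: fx=497.7, fy=882.3, cx=333.7, cy=256.0
Marker side s = 0.216 m; corners in marker frame (Z=0):
  M0 = (-0.1080, +0.1080, 0)
  M1 = (+0.1080, +0.1080, 0)
  M2 = (+0.1080, -0.1080, 0)
  M3 = (-0.1080, -0.1080, 0)
rvec = (-0.1113, 0.0227, -0.1081), |rvec| = θ = 0.15681 rad = 8.984°
Rodrigues: sinθ=0.15617, 1−cosθ=0.01227; R = I + sinθ·[k]× + (1−cosθ)·[k]×²:
    [+0.99391 +0.10640 +0.02861]
    [-0.10892 +0.98799 +0.10962]
    [-0.01660 -0.11207 +0.99356]
t = (-0.3331, 0.0956, 0.9827) m
M0: Pc = R·M0+t = (-0.42895, +0.21407, +0.97239); u = 497.7·(-0.42895)/0.97239 + 333.7 = 114.1489, v = 882.3·(+0.21407)/0.97239 + 256.0 = 450.2331
M1: Pc = R·M1+t = (-0.21427, +0.19054, +0.96880); u = 497.7·(-0.21427)/0.96880 + 333.7 = 223.6255, v = 882.3·(+0.19054)/0.96880 + 256.0 = 429.5265
M2: Pc = R·M2+t = (-0.23725, -0.02287, +0.99301); u = 497.7·(-0.23725)/0.99301 + 333.7 = 214.7903, v = 882.3·(-0.02287)/0.99301 + 256.0 = 235.6834
M3: Pc = R·M3+t = (-0.45193, +0.00066, +0.99660); u = 497.7·(-0.45193)/0.99660 + 333.7 = 108.0046, v = 882.3·(+0.00066)/0.99660 + 256.0 = 256.5847

c0=(114.15, 450.23) c1=(223.63, 429.53) c2=(214.79, 235.68) c3=(108.00, 256.58)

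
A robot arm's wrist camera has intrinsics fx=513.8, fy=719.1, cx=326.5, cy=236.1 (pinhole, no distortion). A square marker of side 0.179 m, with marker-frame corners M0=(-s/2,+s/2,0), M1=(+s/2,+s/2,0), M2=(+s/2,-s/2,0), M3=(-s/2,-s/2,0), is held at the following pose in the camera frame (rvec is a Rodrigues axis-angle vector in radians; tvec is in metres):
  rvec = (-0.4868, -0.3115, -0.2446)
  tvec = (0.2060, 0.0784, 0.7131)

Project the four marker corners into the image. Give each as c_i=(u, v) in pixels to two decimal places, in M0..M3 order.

Intrinsics K: fx=513.8, fy=719.1, cx=326.5, cy=236.1
Marker side s = 0.179 m; corners in marker frame (Z=0):
  M0 = (-0.0895, +0.0895, 0)
  M1 = (+0.0895, +0.0895, 0)
  M2 = (+0.0895, -0.0895, 0)
  M3 = (-0.0895, -0.0895, 0)
rvec = (-0.4868, -0.3115, -0.2446), |rvec| = θ = 0.62756 rad = 35.957°
Rodrigues: sinθ=0.58717, 1−cosθ=0.19054; R = I + sinθ·[k]× + (1−cosθ)·[k]×²:
    [+0.92411 +0.30222 -0.23385]
    [-0.15549 +0.85641 +0.49233]
    [+0.34906 -0.41861 +0.83841]
t = (0.2060, 0.0784, 0.7131) m
M0: Pc = R·M0+t = (+0.15034, +0.16897, +0.64439); u = 513.8·(+0.15034)/0.64439 + 326.5 = 446.3726, v = 719.1·(+0.16897)/0.64439 + 236.1 = 424.6536
M1: Pc = R·M1+t = (+0.31576, +0.14113, +0.70688); u = 513.8·(+0.31576)/0.70688 + 326.5 = 556.0111, v = 719.1·(+0.14113)/0.70688 + 236.1 = 379.6722
M2: Pc = R·M2+t = (+0.26166, -0.01217, +0.78181); u = 513.8·(+0.26166)/0.78181 + 326.5 = 498.4613, v = 719.1·(-0.01217)/0.78181 + 236.1 = 224.9107
M3: Pc = R·M3+t = (+0.09624, +0.01567, +0.71932); u = 513.8·(+0.09624)/0.71932 + 326.5 = 395.2448, v = 719.1·(+0.01567)/0.71932 + 236.1 = 251.7636

c0=(446.37, 424.65) c1=(556.01, 379.67) c2=(498.46, 224.91) c3=(395.24, 251.76)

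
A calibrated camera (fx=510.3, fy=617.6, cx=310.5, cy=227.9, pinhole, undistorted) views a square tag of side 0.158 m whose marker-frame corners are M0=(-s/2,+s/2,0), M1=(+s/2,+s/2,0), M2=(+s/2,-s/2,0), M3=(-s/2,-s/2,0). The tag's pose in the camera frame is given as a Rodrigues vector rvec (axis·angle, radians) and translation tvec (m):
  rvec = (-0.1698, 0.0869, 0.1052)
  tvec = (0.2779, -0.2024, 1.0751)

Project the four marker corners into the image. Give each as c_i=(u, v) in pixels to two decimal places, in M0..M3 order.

c0=(401.53, 151.32) c1=(478.57, 159.21) c2=(482.87, 72.34) c3=(407.60, 65.83)

Intrinsics K: fx=510.3, fy=617.6, cx=310.5, cy=227.9
Marker side s = 0.158 m; corners in marker frame (Z=0):
  M0 = (-0.0790, +0.0790, 0)
  M1 = (+0.0790, +0.0790, 0)
  M2 = (+0.0790, -0.0790, 0)
  M3 = (-0.0790, -0.0790, 0)
rvec = (-0.1698, 0.0869, 0.1052), |rvec| = θ = 0.21783 rad = 12.481°
Rodrigues: sinθ=0.21611, 1−cosθ=0.02363; R = I + sinθ·[k]× + (1−cosθ)·[k]×²:
    [+0.99073 -0.11172 +0.07732]
    [+0.09702 +0.98013 +0.17301]
    [-0.09511 -0.16391 +0.98188]
t = (0.2779, -0.2024, 1.0751) m
M0: Pc = R·M0+t = (+0.19081, -0.13263, +1.06967); u = 510.3·(+0.19081)/1.06967 + 310.5 = 401.5273, v = 617.6·(-0.13263)/1.06967 + 227.9 = 151.3199
M1: Pc = R·M1+t = (+0.34734, -0.11731, +1.05464); u = 510.3·(+0.34734)/1.05464 + 310.5 = 478.5658, v = 617.6·(-0.11731)/1.05464 + 227.9 = 159.2057
M2: Pc = R·M2+t = (+0.36499, -0.27217, +1.08053); u = 510.3·(+0.36499)/1.08053 + 310.5 = 482.8739, v = 617.6·(-0.27217)/1.08053 + 227.9 = 72.3387
M3: Pc = R·M3+t = (+0.20846, -0.28749, +1.09556); u = 510.3·(+0.20846)/1.09556 + 310.5 = 407.5974, v = 617.6·(-0.28749)/1.09556 + 227.9 = 65.8309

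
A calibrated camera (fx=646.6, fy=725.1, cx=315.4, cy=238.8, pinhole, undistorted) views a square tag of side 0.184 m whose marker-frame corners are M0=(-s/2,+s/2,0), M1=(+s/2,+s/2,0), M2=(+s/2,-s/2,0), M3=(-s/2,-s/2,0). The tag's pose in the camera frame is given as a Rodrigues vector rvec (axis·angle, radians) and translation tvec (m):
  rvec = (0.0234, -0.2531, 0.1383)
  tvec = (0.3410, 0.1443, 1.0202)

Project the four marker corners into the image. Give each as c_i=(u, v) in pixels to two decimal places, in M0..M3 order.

c0=(470.94, 400.97) c1=(573.33, 410.85) c2=(589.48, 284.33) c3=(487.74, 268.58)

Intrinsics K: fx=646.6, fy=725.1, cx=315.4, cy=238.8
Marker side s = 0.184 m; corners in marker frame (Z=0):
  M0 = (-0.0920, +0.0920, 0)
  M1 = (+0.0920, +0.0920, 0)
  M2 = (+0.0920, -0.0920, 0)
  M3 = (-0.0920, -0.0920, 0)
rvec = (0.0234, -0.2531, 0.1383), |rvec| = θ = 0.28937 rad = 16.580°
Rodrigues: sinθ=0.28535, 1−cosθ=0.04158; R = I + sinθ·[k]× + (1−cosθ)·[k]×²:
    [+0.95870 -0.13932 -0.24798]
    [+0.13344 +0.99023 -0.04045]
    [+0.25119 +0.00569 +0.96792]
t = (0.3410, 0.1443, 1.0202) m
M0: Pc = R·M0+t = (+0.23998, +0.22313, +0.99761); u = 646.6·(+0.23998)/0.99761 + 315.4 = 470.9438, v = 725.1·(+0.22313)/0.99761 + 238.8 = 400.9748
M1: Pc = R·M1+t = (+0.41638, +0.24768, +1.04383); u = 646.6·(+0.41638)/1.04383 + 315.4 = 573.3273, v = 725.1·(+0.24768)/1.04383 + 238.8 = 410.8495
M2: Pc = R·M2+t = (+0.44202, +0.06547, +1.04279); u = 646.6·(+0.44202)/1.04279 + 315.4 = 589.4817, v = 725.1·(+0.06547)/1.04279 + 238.8 = 284.3280
M3: Pc = R·M3+t = (+0.26562, +0.04092, +0.99657); u = 646.6·(+0.26562)/0.99657 + 315.4 = 487.7398, v = 725.1·(+0.04092)/0.99657 + 238.8 = 268.5751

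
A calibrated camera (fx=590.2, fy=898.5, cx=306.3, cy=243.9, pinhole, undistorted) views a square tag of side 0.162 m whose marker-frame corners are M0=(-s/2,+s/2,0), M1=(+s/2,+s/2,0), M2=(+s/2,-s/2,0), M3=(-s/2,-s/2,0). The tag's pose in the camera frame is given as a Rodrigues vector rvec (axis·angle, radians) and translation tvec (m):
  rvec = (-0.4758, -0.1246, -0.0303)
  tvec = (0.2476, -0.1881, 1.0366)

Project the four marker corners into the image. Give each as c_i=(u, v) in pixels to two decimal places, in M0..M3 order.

c0=(408.87, 138.46) c1=(500.69, 140.60) c2=(482.34, 28.27) c3=(396.53, 24.11)

Intrinsics K: fx=590.2, fy=898.5, cx=306.3, cy=243.9
Marker side s = 0.162 m; corners in marker frame (Z=0):
  M0 = (-0.0810, +0.0810, 0)
  M1 = (+0.0810, +0.0810, 0)
  M2 = (+0.0810, -0.0810, 0)
  M3 = (-0.0810, -0.0810, 0)
rvec = (-0.4758, -0.1246, -0.0303), |rvec| = θ = 0.49278 rad = 28.234°
Rodrigues: sinθ=0.47307, 1−cosθ=0.11898; R = I + sinθ·[k]× + (1−cosθ)·[k]×²:
    [+0.99194 +0.05814 -0.11255]
    [-0.00004 +0.88863 +0.45863]
    [+0.12668 -0.45493 +0.88147]
t = (0.2476, -0.1881, 1.0366) m
M0: Pc = R·M0+t = (+0.17196, -0.11612, +0.98949); u = 590.2·(+0.17196)/0.98949 + 306.3 = 408.8698, v = 898.5·(-0.11612)/0.98949 + 243.9 = 138.4601
M1: Pc = R·M1+t = (+0.33266, -0.11612, +1.01001); u = 590.2·(+0.33266)/1.01001 + 306.3 = 500.6876, v = 898.5·(-0.11612)/1.01001 + 243.9 = 140.5966
M2: Pc = R·M2+t = (+0.32324, -0.26008, +1.08371); u = 590.2·(+0.32324)/1.08371 + 306.3 = 482.3390, v = 898.5·(-0.26008)/1.08371 + 243.9 = 28.2668
M3: Pc = R·M3+t = (+0.16254, -0.26008, +1.06319); u = 590.2·(+0.16254)/1.06319 + 306.3 = 396.5317, v = 898.5·(-0.26008)/1.06319 + 243.9 = 24.1101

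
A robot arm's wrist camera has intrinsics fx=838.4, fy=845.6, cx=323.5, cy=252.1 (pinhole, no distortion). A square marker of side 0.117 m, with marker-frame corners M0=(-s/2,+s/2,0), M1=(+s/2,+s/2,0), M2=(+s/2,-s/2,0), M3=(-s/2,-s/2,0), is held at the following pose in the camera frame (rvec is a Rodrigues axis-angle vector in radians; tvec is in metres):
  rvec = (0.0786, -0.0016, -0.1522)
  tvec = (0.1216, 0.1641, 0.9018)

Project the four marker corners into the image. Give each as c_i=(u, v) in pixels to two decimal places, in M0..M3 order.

Intrinsics K: fx=838.4, fy=845.6, cx=323.5, cy=252.1
Marker side s = 0.117 m; corners in marker frame (Z=0):
  M0 = (-0.0585, +0.0585, 0)
  M1 = (+0.0585, +0.0585, 0)
  M2 = (+0.0585, -0.0585, 0)
  M3 = (-0.0585, -0.0585, 0)
rvec = (0.0786, -0.0016, -0.1522), |rvec| = θ = 0.17130 rad = 9.815°
Rodrigues: sinθ=0.17047, 1−cosθ=0.01464; R = I + sinθ·[k]× + (1−cosθ)·[k]×²:
    [+0.98844 +0.15139 -0.00756]
    [-0.15152 +0.98536 -0.07809]
    [-0.00437 +0.07834 +0.99692]
t = (0.1216, 0.1641, 0.9018) m
M0: Pc = R·M0+t = (+0.07263, +0.23061, +0.90664); u = 838.4·(+0.07263)/0.90664 + 323.5 = 390.6658, v = 845.6·(+0.23061)/0.90664 + 252.1 = 467.1822
M1: Pc = R·M1+t = (+0.18828, +0.21288, +0.90613); u = 838.4·(+0.18828)/0.90613 + 323.5 = 497.7079, v = 845.6·(+0.21288)/0.90613 + 252.1 = 450.7601
M2: Pc = R·M2+t = (+0.17057, +0.09759, +0.89696); u = 838.4·(+0.17057)/0.89696 + 323.5 = 482.9314, v = 845.6·(+0.09759)/0.89696 + 252.1 = 344.1040
M3: Pc = R·M3+t = (+0.05492, +0.11532, +0.89747); u = 838.4·(+0.05492)/0.89747 + 323.5 = 374.8046, v = 845.6·(+0.11532)/0.89747 + 252.1 = 360.7547

c0=(390.67, 467.18) c1=(497.71, 450.76) c2=(482.93, 344.10) c3=(374.80, 360.75)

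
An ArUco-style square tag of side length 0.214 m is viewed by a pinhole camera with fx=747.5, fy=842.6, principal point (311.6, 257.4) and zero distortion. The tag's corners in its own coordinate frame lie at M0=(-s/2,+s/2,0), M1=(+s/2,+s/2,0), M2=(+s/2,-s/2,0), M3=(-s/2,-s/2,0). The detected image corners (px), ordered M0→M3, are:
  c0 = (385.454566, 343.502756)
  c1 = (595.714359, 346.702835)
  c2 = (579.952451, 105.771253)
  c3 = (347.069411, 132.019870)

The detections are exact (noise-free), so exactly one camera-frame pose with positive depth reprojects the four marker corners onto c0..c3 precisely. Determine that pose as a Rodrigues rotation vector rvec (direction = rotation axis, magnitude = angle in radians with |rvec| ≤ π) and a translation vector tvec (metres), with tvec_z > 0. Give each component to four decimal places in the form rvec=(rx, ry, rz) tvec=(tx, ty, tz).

Intrinsics K: fx=747.5, fy=842.6, cx=311.6, cy=257.4
Marker side s = 0.214 m; corners in marker frame (Z=0):
  M0 = (-0.1070, +0.1070, 0)
  M1 = (+0.1070, +0.1070, 0)
  M2 = (+0.1070, -0.1070, 0)
  M3 = (-0.1070, -0.1070, 0)
Detected image corners:
  c0 = (385.454566, 343.502756) px
  c1 = (595.714359, 346.702835) px
  c2 = (579.952451, 105.771253) px
  c3 = (347.069411, 132.019870) px
Planar DLT: solve 8×8 A·h = b for H (H[2,2]=1):
  H  [+755.39332 +391.23600 +470.96117]
  H  [-184.47367 +1179.91494 +238.98947]
  H  [-0.58042 +0.54804 +1.00000]
B = K⁻¹H; ‖b₁‖=1.381087, ‖b₂‖=1.381087; λ = 2/(‖b₁‖+‖b₂‖) = 0.724067, sign → tz>0 ⇒ λ=+0.724067
r₁ = λ·B[:,0] = (+0.90690,-0.03014,-0.42026); r₂ = λ·B[:,1] = (+0.21356,+0.89271,+0.39682)
r₃ = r₁×r₂ = (+0.36321,-0.44962,+0.81604); SVD([r₁ r₂ r₃]) → R = UVᵀ:
  R  [+0.90690 +0.21356 +0.36321]
  R  [-0.03014 +0.89271 -0.44962]
  R  [-0.42026 +0.39682 +0.81604]
t = (+0.15437, -0.01582, +0.72407) m
tr R = 2.615647; θ = arccos((tr R − 1)/2) = 0.630346 rad = 36.116°
axis k = ((R−Rᵀ)₃₂, (R−Rᵀ)₁₃, (R−Rᵀ)₂₁) / (2 sinθ) = (+0.718025, +0.664610, -0.206723)
rvec = θ·k = (+0.452604, +0.418934, -0.130307)

rvec=(0.4526, 0.4189, -0.1303) tvec=(0.1544, -0.0158, 0.7241)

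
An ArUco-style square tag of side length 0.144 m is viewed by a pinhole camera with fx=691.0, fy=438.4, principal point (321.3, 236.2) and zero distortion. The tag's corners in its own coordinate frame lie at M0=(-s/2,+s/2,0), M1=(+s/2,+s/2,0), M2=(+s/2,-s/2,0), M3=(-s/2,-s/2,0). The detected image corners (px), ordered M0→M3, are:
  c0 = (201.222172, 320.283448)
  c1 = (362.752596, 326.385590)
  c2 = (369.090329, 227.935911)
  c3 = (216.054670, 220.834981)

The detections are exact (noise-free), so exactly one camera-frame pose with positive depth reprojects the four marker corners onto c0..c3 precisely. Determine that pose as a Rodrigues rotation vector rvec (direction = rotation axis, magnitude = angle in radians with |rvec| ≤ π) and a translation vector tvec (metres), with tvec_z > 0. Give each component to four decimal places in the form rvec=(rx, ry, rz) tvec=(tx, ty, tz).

rvec=(-0.2334, -0.0680, 0.0642) tvec=(-0.0305, 0.0524, 0.6322)

Intrinsics K: fx=691.0, fy=438.4, cx=321.3, cy=236.2
Marker side s = 0.144 m; corners in marker frame (Z=0):
  M0 = (-0.0720, +0.0720, 0)
  M1 = (+0.0720, +0.0720, 0)
  M2 = (+0.0720, -0.0720, 0)
  M3 = (-0.0720, -0.0720, 0)
Detected image corners:
  c0 = (201.222172, 320.283448) px
  c1 = (362.752596, 326.385590) px
  c2 = (369.090329, 227.935911) px
  c3 = (216.054670, 220.834981) px
Planar DLT: solve 8×8 A·h = b for H (H[2,2]=1):
  H  [+1118.66428 -179.22459 +287.95662]
  H  [+71.86918 +586.15259 +272.56914]
  H  [+0.09469 -0.36869 +1.00000]
B = K⁻¹H; ‖b₁‖=1.581755, ‖b₂‖=1.581755; λ = 2/(‖b₁‖+‖b₂‖) = 0.632209, sign → tz>0 ⇒ λ=+0.632209
r₁ = λ·B[:,0] = (+0.99565,+0.07139,+0.05987); r₂ = λ·B[:,1] = (-0.05559,+0.97086,-0.23309)
r₃ = r₁×r₂ = (-0.07476,+0.22875,+0.97061); SVD([r₁ r₂ r₃]) → R = UVᵀ:
  R  [+0.99565 -0.05559 -0.07476]
  R  [+0.07139 +0.97086 +0.22875]
  R  [+0.05987 -0.23309 +0.97061]
t = (-0.03051, +0.05245, +0.63221) m
tr R = 2.937126; θ = arccos((tr R − 1)/2) = 0.251409 rad = 14.405°
axis k = ((R−Rᵀ)₃₂, (R−Rᵀ)₁₃, (R−Rᵀ)₂₁) / (2 sinθ) = (-0.928248, -0.270590, +0.255217)
rvec = θ·k = (-0.233370, -0.068029, +0.064164)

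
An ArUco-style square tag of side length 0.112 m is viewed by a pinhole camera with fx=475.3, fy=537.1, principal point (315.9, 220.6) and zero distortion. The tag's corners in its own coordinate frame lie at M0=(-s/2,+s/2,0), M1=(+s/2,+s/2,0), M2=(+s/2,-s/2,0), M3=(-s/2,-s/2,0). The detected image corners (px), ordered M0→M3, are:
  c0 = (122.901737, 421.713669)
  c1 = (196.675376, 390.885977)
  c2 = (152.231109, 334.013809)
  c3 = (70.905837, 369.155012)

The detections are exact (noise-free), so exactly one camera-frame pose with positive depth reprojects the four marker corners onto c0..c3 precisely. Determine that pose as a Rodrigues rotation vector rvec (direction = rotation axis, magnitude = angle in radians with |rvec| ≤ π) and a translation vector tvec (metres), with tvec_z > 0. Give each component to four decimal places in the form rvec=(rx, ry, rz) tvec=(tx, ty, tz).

Intrinsics K: fx=475.3, fy=537.1, cx=315.9, cy=220.6
Marker side s = 0.112 m; corners in marker frame (Z=0):
  M0 = (-0.0560, +0.0560, 0)
  M1 = (+0.0560, +0.0560, 0)
  M2 = (+0.0560, -0.0560, 0)
  M3 = (-0.0560, -0.0560, 0)
Detected image corners:
  c0 = (122.901737, 421.713669) px
  c1 = (196.675376, 390.885977) px
  c2 = (152.231109, 334.013809) px
  c3 = (70.905837, 369.155012) px
Planar DLT: solve 8×8 A·h = b for H (H[2,2]=1):
  H  [+672.87183 +559.77897 +136.67828]
  H  [-343.02299 +848.66683 +380.51944]
  H  [-0.13074 +0.95075 +1.00000]
B = K⁻¹H; ‖b₁‖=1.617715, ‖b₂‖=1.617714; λ = 2/(‖b₁‖+‖b₂‖) = 0.618156, sign → tz>0 ⇒ λ=+0.618156
r₁ = λ·B[:,0] = (+0.92883,-0.36160,-0.08082); r₂ = λ·B[:,1] = (+0.33742,+0.73536,+0.58771)
r₃ = r₁×r₂ = (-0.15308,-0.57315,+0.80503); SVD([r₁ r₂ r₃]) → R = UVᵀ:
  R  [+0.92883 +0.33742 -0.15308]
  R  [-0.36160 +0.73536 -0.57315]
  R  [-0.08082 +0.58771 +0.80503]
t = (-0.23309, +0.18405, +0.61816) m
tr R = 2.469208; θ = arccos((tr R − 1)/2) = 0.745714 rad = 42.726°
axis k = ((R−Rᵀ)₃₂, (R−Rᵀ)₁₃, (R−Rᵀ)₂₁) / (2 sinθ) = (+0.855464, -0.053251, -0.515118)
rvec = θ·k = (+0.637931, -0.039710, -0.384130)

rvec=(0.6379, -0.0397, -0.3841) tvec=(-0.2331, 0.1841, 0.6182)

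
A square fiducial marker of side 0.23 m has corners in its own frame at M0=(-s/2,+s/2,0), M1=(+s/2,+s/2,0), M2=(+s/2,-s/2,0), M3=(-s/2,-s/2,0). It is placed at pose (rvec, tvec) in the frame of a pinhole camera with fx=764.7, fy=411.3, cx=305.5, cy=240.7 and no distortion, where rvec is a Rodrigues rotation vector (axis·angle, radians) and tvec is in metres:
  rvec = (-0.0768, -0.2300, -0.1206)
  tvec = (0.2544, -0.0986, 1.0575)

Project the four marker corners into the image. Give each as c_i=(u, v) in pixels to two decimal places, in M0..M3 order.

c0=(423.50, 251.92) c1=(575.49, 241.67) c2=(551.34, 155.85) c3=(400.20, 161.55)

Intrinsics K: fx=764.7, fy=411.3, cx=305.5, cy=240.7
Marker side s = 0.23 m; corners in marker frame (Z=0):
  M0 = (-0.1150, +0.1150, 0)
  M1 = (+0.1150, +0.1150, 0)
  M2 = (+0.1150, -0.1150, 0)
  M3 = (-0.1150, -0.1150, 0)
rvec = (-0.0768, -0.2300, -0.1206), |rvec| = θ = 0.27082 rad = 15.517°
Rodrigues: sinθ=0.26752, 1−cosθ=0.03645; R = I + sinθ·[k]× + (1−cosθ)·[k]×²:
    [+0.96648 +0.12791 -0.22260]
    [-0.11035 +0.98984 +0.08965]
    [+0.23180 -0.06208 +0.97078]
t = (0.2544, -0.0986, 1.0575) m
M0: Pc = R·M0+t = (+0.15796, +0.02792, +1.02370); u = 764.7·(+0.15796)/1.02370 + 305.5 = 423.4981, v = 411.3·(+0.02792)/1.02370 + 240.7 = 251.9185
M1: Pc = R·M1+t = (+0.38026, +0.00254, +1.07702); u = 764.7·(+0.38026)/1.07702 + 305.5 = 575.4873, v = 411.3·(+0.00254)/1.07702 + 240.7 = 241.6704
M2: Pc = R·M2+t = (+0.35084, -0.22512, +1.09130); u = 764.7·(+0.35084)/1.09130 + 305.5 = 551.3400, v = 411.3·(-0.22512)/1.09130 + 240.7 = 155.8534
M3: Pc = R·M3+t = (+0.12854, -0.19974, +1.03798); u = 764.7·(+0.12854)/1.03798 + 305.5 = 400.2013, v = 411.3·(-0.19974)/1.03798 + 240.7 = 161.5527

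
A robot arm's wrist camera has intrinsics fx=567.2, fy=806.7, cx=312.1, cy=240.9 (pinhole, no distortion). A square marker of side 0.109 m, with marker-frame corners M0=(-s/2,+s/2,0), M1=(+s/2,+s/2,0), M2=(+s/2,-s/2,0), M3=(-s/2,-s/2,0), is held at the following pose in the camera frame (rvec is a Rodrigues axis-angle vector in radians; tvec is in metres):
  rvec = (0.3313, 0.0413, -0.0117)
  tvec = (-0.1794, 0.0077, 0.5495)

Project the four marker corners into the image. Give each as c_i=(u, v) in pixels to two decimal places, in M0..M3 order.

c0=(80.19, 325.16) c1=(187.64, 325.12) c2=(177.18, 173.73) c3=(62.70, 175.08)

Intrinsics K: fx=567.2, fy=806.7, cx=312.1, cy=240.9
Marker side s = 0.109 m; corners in marker frame (Z=0):
  M0 = (-0.0545, +0.0545, 0)
  M1 = (+0.0545, +0.0545, 0)
  M2 = (+0.0545, -0.0545, 0)
  M3 = (-0.0545, -0.0545, 0)
rvec = (0.3313, 0.0413, -0.0117), |rvec| = θ = 0.33407 rad = 19.141°
Rodrigues: sinθ=0.32789, 1−cosθ=0.05528; R = I + sinθ·[k]× + (1−cosθ)·[k]×²:
    [+0.99909 +0.01826 +0.03862]
    [-0.00471 +0.94556 -0.32541]
    [-0.04246 +0.32493 +0.94478]
t = (-0.1794, 0.0077, 0.5495) m
M0: Pc = R·M0+t = (-0.23286, +0.05949, +0.56952); u = 567.2·(-0.23286)/0.56952 + 312.1 = 80.1947, v = 806.7·(+0.05949)/0.56952 + 240.9 = 325.1639
M1: Pc = R·M1+t = (-0.12395, +0.05898, +0.56489); u = 567.2·(-0.12395)/0.56489 + 312.1 = 187.6397, v = 806.7·(+0.05898)/0.56489 + 240.9 = 325.1217
M2: Pc = R·M2+t = (-0.12594, -0.04409, +0.52948); u = 567.2·(-0.12594)/0.52948 + 312.1 = 177.1820, v = 806.7·(-0.04409)/0.52948 + 240.9 = 173.7262
M3: Pc = R·M3+t = (-0.23485, -0.04358, +0.53411); u = 567.2·(-0.23485)/0.53411 + 312.1 = 62.7027, v = 806.7·(-0.04358)/0.53411 + 240.9 = 175.0829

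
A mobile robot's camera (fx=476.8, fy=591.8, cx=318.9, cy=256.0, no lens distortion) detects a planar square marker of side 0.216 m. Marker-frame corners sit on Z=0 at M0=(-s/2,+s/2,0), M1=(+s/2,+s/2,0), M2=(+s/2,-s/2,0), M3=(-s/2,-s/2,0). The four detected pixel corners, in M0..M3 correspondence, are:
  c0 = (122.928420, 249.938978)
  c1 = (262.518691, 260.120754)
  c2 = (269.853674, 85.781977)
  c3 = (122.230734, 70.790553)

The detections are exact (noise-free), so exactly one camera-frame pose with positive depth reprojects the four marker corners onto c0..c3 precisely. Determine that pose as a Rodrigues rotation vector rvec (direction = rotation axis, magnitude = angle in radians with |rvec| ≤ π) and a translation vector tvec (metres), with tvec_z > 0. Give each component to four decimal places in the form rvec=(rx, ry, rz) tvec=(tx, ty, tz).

rvec=(0.1945, -0.0723, 0.0671) tvec=(-0.1892, -0.1069, 0.7289)

Intrinsics K: fx=476.8, fy=591.8, cx=318.9, cy=256.0
Marker side s = 0.216 m; corners in marker frame (Z=0):
  M0 = (-0.1080, +0.1080, 0)
  M1 = (+0.1080, +0.1080, 0)
  M2 = (+0.1080, -0.1080, 0)
  M3 = (-0.1080, -0.1080, 0)
Detected image corners:
  c0 = (122.928420, 249.938978) px
  c1 = (262.518691, 260.120754) px
  c2 = (269.853674, 85.781977) px
  c3 = (122.230734, 70.790553) px
Planar DLT: solve 8×8 A·h = b for H (H[2,2]=1):
  H  [+685.19048 +35.23985 +195.16862]
  H  [+75.85034 +861.69949 +169.22627]
  H  [+0.10737 +0.26144 +1.00000]
B = K⁻¹H; ‖b₁‖=1.371902, ‖b₂‖=1.371902; λ = 2/(‖b₁‖+‖b₂‖) = 0.728915, sign → tz>0 ⇒ λ=+0.728915
r₁ = λ·B[:,0] = (+0.99515,+0.05957,+0.07826); r₂ = λ·B[:,1] = (-0.07358,+0.97891,+0.19057)
r₃ = r₁×r₂ = (-0.06526,-0.19540,+0.97855); SVD([r₁ r₂ r₃]) → R = UVᵀ:
  R  [+0.99515 -0.07358 -0.06526]
  R  [+0.05957 +0.97891 -0.19540]
  R  [+0.07826 +0.19057 +0.97855]
t = (-0.18916, -0.10688, +0.72891) m
tr R = 2.952613; θ = arccos((tr R − 1)/2) = 0.218117 rad = 12.497°
axis k = ((R−Rᵀ)₃₂, (R−Rᵀ)₁₃, (R−Rᵀ)₂₁) / (2 sinθ) = (+0.891834, -0.331618, +0.307672)
rvec = θ·k = (+0.194524, -0.072332, +0.067108)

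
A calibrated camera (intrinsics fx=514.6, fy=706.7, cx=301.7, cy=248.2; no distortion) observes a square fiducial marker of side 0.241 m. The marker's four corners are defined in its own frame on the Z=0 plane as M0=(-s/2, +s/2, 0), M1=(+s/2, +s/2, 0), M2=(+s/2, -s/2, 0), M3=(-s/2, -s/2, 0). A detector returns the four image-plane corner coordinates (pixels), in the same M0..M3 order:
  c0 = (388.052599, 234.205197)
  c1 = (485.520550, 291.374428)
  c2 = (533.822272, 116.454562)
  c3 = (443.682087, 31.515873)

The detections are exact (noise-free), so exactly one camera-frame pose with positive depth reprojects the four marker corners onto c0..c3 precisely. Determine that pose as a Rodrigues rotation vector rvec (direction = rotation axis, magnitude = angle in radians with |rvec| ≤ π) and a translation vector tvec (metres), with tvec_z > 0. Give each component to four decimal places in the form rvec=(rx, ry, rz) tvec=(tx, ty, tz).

Intrinsics K: fx=514.6, fy=706.7, cx=301.7, cy=248.2
Marker side s = 0.241 m; corners in marker frame (Z=0):
  M0 = (-0.1205, +0.1205, 0)
  M1 = (+0.1205, +0.1205, 0)
  M2 = (+0.1205, -0.1205, 0)
  M3 = (-0.1205, -0.1205, 0)
Detected image corners:
  c0 = (388.052599, 234.205197) px
  c1 = (485.520550, 291.374428) px
  c2 = (533.822272, 116.454562) px
  c3 = (443.682087, 31.515873) px
Planar DLT: solve 8×8 A·h = b for H (H[2,2]=1):
  H  [+669.66386 -209.17306 +466.15787]
  H  [+396.78367 +781.15856 +171.11289]
  H  [+0.60595 +0.01154 +1.00000]
B = K⁻¹H; ‖b₁‖=1.176342, ‖b₂‖=1.176342; λ = 2/(‖b₁‖+‖b₂‖) = 0.850093, sign → tz>0 ⇒ λ=+0.850093
r₁ = λ·B[:,0] = (+0.80425,+0.29638,+0.51511); r₂ = λ·B[:,1] = (-0.35130,+0.93621,+0.00981)
r₃ = r₁×r₂ = (-0.47935,-0.18885,+0.85707); SVD([r₁ r₂ r₃]) → R = UVᵀ:
  R  [+0.80425 -0.35130 -0.47935]
  R  [+0.29638 +0.93621 -0.18885]
  R  [+0.51511 +0.00981 +0.85707]
t = (+0.27168, -0.09273, +0.85009) m
tr R = 2.597530; θ = arccos((tr R − 1)/2) = 0.645557 rad = 36.988°
axis k = ((R−Rᵀ)₃₂, (R−Rᵀ)₁₃, (R−Rᵀ)₂₁) / (2 sinθ) = (+0.165099, -0.826452, +0.538256)
rvec = θ·k = (+0.106581, -0.533522, +0.347475)

rvec=(0.1066, -0.5335, 0.3475) tvec=(0.2717, -0.0927, 0.8501)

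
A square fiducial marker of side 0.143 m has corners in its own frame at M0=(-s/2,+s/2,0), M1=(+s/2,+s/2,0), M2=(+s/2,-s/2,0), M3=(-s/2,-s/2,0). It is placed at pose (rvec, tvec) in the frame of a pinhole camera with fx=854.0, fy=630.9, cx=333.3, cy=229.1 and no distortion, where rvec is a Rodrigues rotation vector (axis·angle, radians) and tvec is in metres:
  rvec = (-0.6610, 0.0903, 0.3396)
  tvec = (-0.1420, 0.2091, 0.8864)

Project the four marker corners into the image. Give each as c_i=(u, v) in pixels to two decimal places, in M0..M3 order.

c0=(100.99, 406.84) c1=(231.73, 443.06) c2=(286.06, 350.81) c3=(165.40, 320.47)

Intrinsics K: fx=854.0, fy=630.9, cx=333.3, cy=229.1
Marker side s = 0.143 m; corners in marker frame (Z=0):
  M0 = (-0.0715, +0.0715, 0)
  M1 = (+0.0715, +0.0715, 0)
  M2 = (+0.0715, -0.0715, 0)
  M3 = (-0.0715, -0.0715, 0)
rvec = (-0.6610, 0.0903, 0.3396), |rvec| = θ = 0.74860 rad = 42.892°
Rodrigues: sinθ=0.68061, 1−cosθ=0.26736; R = I + sinθ·[k]× + (1−cosθ)·[k]×²:
    [+0.94109 -0.33723 -0.02499]
    [+0.28028 +0.73653 +0.61560]
    [-0.18919 -0.58634 +0.78766]
t = (-0.1420, 0.2091, 0.8864) m
M0: Pc = R·M0+t = (-0.23340, +0.24172, +0.85800); u = 854.0·(-0.23340)/0.85800 + 333.3 = 100.9891, v = 630.9·(+0.24172)/0.85800 + 229.1 = 406.8408
M1: Pc = R·M1+t = (-0.09882, +0.28180, +0.83095); u = 854.0·(-0.09882)/0.83095 + 333.3 = 231.7342, v = 630.9·(+0.28180)/0.83095 + 229.1 = 443.0589
M2: Pc = R·M2+t = (-0.05060, +0.17648, +0.91480); u = 854.0·(-0.05060)/0.91480 + 333.3 = 286.0629, v = 630.9·(+0.17648)/0.91480 + 229.1 = 350.8102
M3: Pc = R·M3+t = (-0.18518, +0.13640, +0.94185); u = 854.0·(-0.18518)/0.94185 + 333.3 = 165.3965, v = 630.9·(+0.13640)/0.94185 + 229.1 = 320.4663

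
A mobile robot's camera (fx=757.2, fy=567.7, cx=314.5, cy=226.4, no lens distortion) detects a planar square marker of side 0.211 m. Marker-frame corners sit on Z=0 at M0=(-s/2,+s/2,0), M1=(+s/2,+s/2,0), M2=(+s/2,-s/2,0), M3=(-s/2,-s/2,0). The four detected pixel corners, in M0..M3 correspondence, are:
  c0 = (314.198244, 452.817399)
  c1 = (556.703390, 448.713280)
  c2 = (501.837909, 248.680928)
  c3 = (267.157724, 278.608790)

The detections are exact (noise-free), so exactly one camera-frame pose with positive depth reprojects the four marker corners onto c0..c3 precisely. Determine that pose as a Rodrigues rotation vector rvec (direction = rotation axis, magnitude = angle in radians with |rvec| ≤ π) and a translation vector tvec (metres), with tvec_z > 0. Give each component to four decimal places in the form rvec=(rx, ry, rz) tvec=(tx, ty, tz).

rvec=(0.0332, 0.4265, -0.1995) tvec=(0.0727, 0.1460, 0.6317)

Intrinsics K: fx=757.2, fy=567.7, cx=314.5, cy=226.4
Marker side s = 0.211 m; corners in marker frame (Z=0):
  M0 = (-0.1055, +0.1055, 0)
  M1 = (+0.1055, +0.1055, 0)
  M2 = (+0.1055, -0.1055, 0)
  M3 = (-0.1055, -0.1055, 0)
Detected image corners:
  c0 = (314.198244, 452.817399) px
  c1 = (556.703390, 448.713280) px
  c2 = (501.837909, 248.680928) px
  c3 = (267.157724, 278.608790) px
Planar DLT: solve 8×8 A·h = b for H (H[2,2]=1):
  H  [+862.01807 +233.86517 +401.68329]
  H  [-314.87868 +877.07483 +357.64089]
  H  [-0.65546 -0.01545 +1.00000]
B = K⁻¹H; ‖b₁‖=1.582917, ‖b₂‖=1.582917; λ = 2/(‖b₁‖+‖b₂‖) = 0.631745, sign → tz>0 ⇒ λ=+0.631745
r₁ = λ·B[:,0] = (+0.89119,-0.18526,-0.41408); r₂ = λ·B[:,1] = (+0.19917,+0.97992,-0.00976)
r₃ = r₁×r₂ = (+0.40758,-0.07377,+0.91019); SVD([r₁ r₂ r₃]) → R = UVᵀ:
  R  [+0.89119 +0.19917 +0.40758]
  R  [-0.18526 +0.97992 -0.07377]
  R  [-0.41408 -0.00976 +0.91019]
t = (+0.07274, +0.14605, +0.63175) m
tr R = 2.781287; θ = arccos((tr R − 1)/2) = 0.472038 rad = 27.046°
axis k = ((R−Rᵀ)₃₂, (R−Rᵀ)₁₃, (R−Rᵀ)₂₁) / (2 sinθ) = (+0.070387, +0.903516, -0.422734)
rvec = θ·k = (+0.033225, +0.426494, -0.199547)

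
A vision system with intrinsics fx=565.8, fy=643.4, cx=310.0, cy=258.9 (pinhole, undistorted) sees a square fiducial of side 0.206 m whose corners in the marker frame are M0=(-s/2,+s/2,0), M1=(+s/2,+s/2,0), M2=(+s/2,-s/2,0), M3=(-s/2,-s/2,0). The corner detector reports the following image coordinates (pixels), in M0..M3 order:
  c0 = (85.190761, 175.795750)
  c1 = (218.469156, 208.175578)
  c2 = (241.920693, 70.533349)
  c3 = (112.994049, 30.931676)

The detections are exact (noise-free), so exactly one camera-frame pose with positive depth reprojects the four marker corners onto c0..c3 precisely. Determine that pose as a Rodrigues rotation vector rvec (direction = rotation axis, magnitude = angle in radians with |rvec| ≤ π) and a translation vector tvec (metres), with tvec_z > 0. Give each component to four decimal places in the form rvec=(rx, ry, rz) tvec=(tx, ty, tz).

Intrinsics K: fx=565.8, fy=643.4, cx=310.0, cy=258.9
Marker side s = 0.206 m; corners in marker frame (Z=0):
  M0 = (-0.1030, +0.1030, 0)
  M1 = (+0.1030, +0.1030, 0)
  M2 = (+0.1030, -0.1030, 0)
  M3 = (-0.1030, -0.1030, 0)
Detected image corners:
  c0 = (85.190761, 175.795750) px
  c1 = (218.469156, 208.175578) px
  c2 = (241.920693, 70.533349) px
  c3 = (112.994049, 30.931676) px
Planar DLT: solve 8×8 A·h = b for H (H[2,2]=1):
  H  [+681.66632 -141.76738 +166.64552]
  H  [+208.34322 +672.17862 +121.08940]
  H  [+0.27552 -0.10728 +1.00000]
B = K⁻¹H; ‖b₁‖=1.109868, ‖b₂‖=1.109868; λ = 2/(‖b₁‖+‖b₂‖) = 0.901008, sign → tz>0 ⇒ λ=+0.901008
r₁ = λ·B[:,0] = (+0.94951,+0.19187,+0.24825); r₂ = λ·B[:,1] = (-0.17280,+0.98020,-0.09666)
r₃ = r₁×r₂ = (-0.26188,+0.04888,+0.96386); SVD([r₁ r₂ r₃]) → R = UVᵀ:
  R  [+0.94951 -0.17280 -0.26188]
  R  [+0.19187 +0.98020 +0.04888]
  R  [+0.24825 -0.09666 +0.96386]
t = (-0.22828, -0.19299, +0.90101) m
tr R = 2.893570; θ = arccos((tr R − 1)/2) = 0.327700 rad = 18.776°
axis k = ((R−Rᵀ)₃₂, (R−Rᵀ)₁₃, (R−Rᵀ)₂₁) / (2 sinθ) = (-0.226079, -0.792451, +0.566489)
rvec = θ·k = (-0.074086, -0.259686, +0.185638)

rvec=(-0.0741, -0.2597, 0.1856) tvec=(-0.2283, -0.1930, 0.9010)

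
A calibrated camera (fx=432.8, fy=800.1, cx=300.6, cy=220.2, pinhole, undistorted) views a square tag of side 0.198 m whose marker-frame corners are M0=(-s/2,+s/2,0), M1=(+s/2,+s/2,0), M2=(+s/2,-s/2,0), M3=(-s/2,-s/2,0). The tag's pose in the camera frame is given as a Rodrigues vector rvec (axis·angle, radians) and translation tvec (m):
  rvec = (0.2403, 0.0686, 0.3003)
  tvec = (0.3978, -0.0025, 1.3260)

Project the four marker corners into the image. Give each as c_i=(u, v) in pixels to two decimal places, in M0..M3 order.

Intrinsics K: fx=432.8, fy=800.1, cx=300.6, cy=220.2
Marker side s = 0.198 m; corners in marker frame (Z=0):
  M0 = (-0.0990, +0.0990, 0)
  M1 = (+0.0990, +0.0990, 0)
  M2 = (+0.0990, -0.0990, 0)
  M3 = (-0.0990, -0.0990, 0)
rvec = (0.2403, 0.0686, 0.3003), |rvec| = θ = 0.39068 rad = 22.384°
Rodrigues: sinθ=0.38082, 1−cosθ=0.07535; R = I + sinθ·[k]× + (1−cosθ)·[k]×²:
    [+0.95316 -0.28458 +0.10249]
    [+0.30086 +0.92697 -0.22406]
    [-0.03124 +0.24440 +0.96917]
t = (0.3978, -0.0025, 1.3260) m
M0: Pc = R·M0+t = (+0.27526, +0.05949, +1.35329); u = 432.8·(+0.27526)/1.35329 + 300.6 = 388.6331, v = 800.1·(+0.05949)/1.35329 + 220.2 = 255.3694
M1: Pc = R·M1+t = (+0.46399, +0.11906, +1.34710); u = 432.8·(+0.46399)/1.34710 + 300.6 = 449.6714, v = 800.1·(+0.11906)/1.34710 + 220.2 = 290.9118
M2: Pc = R·M2+t = (+0.52034, -0.06449, +1.29871); u = 432.8·(+0.52034)/1.29871 + 300.6 = 474.0038, v = 800.1·(-0.06449)/1.29871 + 220.2 = 180.4722
M3: Pc = R·M3+t = (+0.33161, -0.12406, +1.30490); u = 432.8·(+0.33161)/1.30490 + 300.6 = 410.5866, v = 800.1·(-0.12406)/1.30490 + 220.2 = 144.1353

c0=(388.63, 255.37) c1=(449.67, 290.91) c2=(474.00, 180.47) c3=(410.59, 144.14)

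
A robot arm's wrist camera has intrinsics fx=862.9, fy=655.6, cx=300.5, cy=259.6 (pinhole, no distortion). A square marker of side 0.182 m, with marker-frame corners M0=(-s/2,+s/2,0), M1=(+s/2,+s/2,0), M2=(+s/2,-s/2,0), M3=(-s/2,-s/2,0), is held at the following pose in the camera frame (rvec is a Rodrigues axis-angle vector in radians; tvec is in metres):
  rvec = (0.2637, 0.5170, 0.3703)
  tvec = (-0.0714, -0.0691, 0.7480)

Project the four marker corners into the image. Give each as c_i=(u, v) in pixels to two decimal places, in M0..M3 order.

Intrinsics K: fx=862.9, fy=655.6, cx=300.5, cy=259.6
Marker side s = 0.182 m; corners in marker frame (Z=0):
  M0 = (-0.0910, +0.0910, 0)
  M1 = (+0.0910, +0.0910, 0)
  M2 = (+0.0910, -0.0910, 0)
  M3 = (-0.0910, -0.0910, 0)
rvec = (0.2637, 0.5170, 0.3703), |rvec| = θ = 0.68844 rad = 39.445°
Rodrigues: sinθ=0.63533, 1−cosθ=0.22776; R = I + sinθ·[k]× + (1−cosθ)·[k]×²:
    [+0.80566 -0.27622 +0.52404]
    [+0.40725 +0.90069 -0.15136]
    [-0.43019 +0.33536 +0.83813]
t = (-0.0714, -0.0691, 0.7480) m
M0: Pc = R·M0+t = (-0.16985, -0.02420, +0.81767); u = 862.9·(-0.16985)/0.81767 + 300.5 = 121.2530, v = 655.6·(-0.02420)/0.81767 + 259.6 = 240.1987
M1: Pc = R·M1+t = (-0.02322, +0.04992, +0.73937); u = 862.9·(-0.02322)/0.73937 + 300.5 = 273.3991, v = 655.6·(+0.04992)/0.73937 + 259.6 = 303.8662
M2: Pc = R·M2+t = (+0.02705, -0.11400, +0.67833); u = 862.9·(+0.02705)/0.67833 + 300.5 = 334.9106, v = 655.6·(-0.11400)/0.67833 + 259.6 = 149.4182
M3: Pc = R·M3+t = (-0.11958, -0.18812, +0.75663); u = 862.9·(-0.11958)/0.75663 + 300.5 = 164.1261, v = 655.6·(-0.18812)/0.75663 + 259.6 = 96.5968

c0=(121.25, 240.20) c1=(273.40, 303.87) c2=(334.91, 149.42) c3=(164.13, 96.60)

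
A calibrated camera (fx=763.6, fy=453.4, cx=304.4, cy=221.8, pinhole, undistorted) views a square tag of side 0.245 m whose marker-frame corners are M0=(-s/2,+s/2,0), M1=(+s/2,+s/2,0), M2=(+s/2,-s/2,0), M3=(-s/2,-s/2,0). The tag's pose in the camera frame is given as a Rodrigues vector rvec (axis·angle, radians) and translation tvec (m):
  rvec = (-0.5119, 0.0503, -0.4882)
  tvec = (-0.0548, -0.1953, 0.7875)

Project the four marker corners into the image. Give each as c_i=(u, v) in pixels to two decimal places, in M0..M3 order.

c0=(187.92, 192.96) c1=(415.15, 124.29) c2=(304.53, 39.05) c3=(106.95, 96.21)

Intrinsics K: fx=763.6, fy=453.4, cx=304.4, cy=221.8
Marker side s = 0.245 m; corners in marker frame (Z=0):
  M0 = (-0.1225, +0.1225, 0)
  M1 = (+0.1225, +0.1225, 0)
  M2 = (+0.1225, -0.1225, 0)
  M3 = (-0.1225, -0.1225, 0)
rvec = (-0.5119, 0.0503, -0.4882), |rvec| = θ = 0.70916 rad = 40.632°
Rodrigues: sinθ=0.65120, 1−cosθ=0.24109; R = I + sinθ·[k]× + (1−cosθ)·[k]×²:
    [+0.88453 +0.43595 +0.16599]
    [-0.46064 +0.76012 +0.45829]
    [+0.07362 -0.48183 +0.87317]
t = (-0.0548, -0.1953, 0.7875) m
M0: Pc = R·M0+t = (-0.10975, -0.04576, +0.71946); u = 763.6·(-0.10975)/0.71946 + 304.4 = 187.9157, v = 453.4·(-0.04576)/0.71946 + 221.8 = 192.9642
M1: Pc = R·M1+t = (+0.10696, -0.15861, +0.73749); u = 763.6·(+0.10696)/0.73749 + 304.4 = 415.1452, v = 453.4·(-0.15861)/0.73749 + 221.8 = 124.2867
M2: Pc = R·M2+t = (+0.00015, -0.34484, +0.85554); u = 763.6·(+0.00015)/0.85554 + 304.4 = 304.5344, v = 453.4·(-0.34484)/0.85554 + 221.8 = 39.0482
M3: Pc = R·M3+t = (-0.21656, -0.23199, +0.83751); u = 763.6·(-0.21656)/0.83751 + 304.4 = 106.9514, v = 453.4·(-0.23199)/0.83751 + 221.8 = 96.2098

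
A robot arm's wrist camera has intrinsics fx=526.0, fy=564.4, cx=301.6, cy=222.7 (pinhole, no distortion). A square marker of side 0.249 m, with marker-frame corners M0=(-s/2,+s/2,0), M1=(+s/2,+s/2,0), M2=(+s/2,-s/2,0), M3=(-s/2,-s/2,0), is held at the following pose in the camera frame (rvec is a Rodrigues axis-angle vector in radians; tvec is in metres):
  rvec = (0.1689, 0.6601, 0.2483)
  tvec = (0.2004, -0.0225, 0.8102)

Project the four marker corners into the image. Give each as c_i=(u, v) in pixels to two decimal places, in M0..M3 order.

Intrinsics K: fx=526.0, fy=564.4, cx=301.6, cy=222.7
Marker side s = 0.249 m; corners in marker frame (Z=0):
  M0 = (-0.1245, +0.1245, 0)
  M1 = (+0.1245, +0.1245, 0)
  M2 = (+0.1245, -0.1245, 0)
  M3 = (-0.1245, -0.1245, 0)
rvec = (0.1689, 0.6601, 0.2483), |rvec| = θ = 0.72520 rad = 41.551°
Rodrigues: sinθ=0.66328, 1−cosθ=0.25163; R = I + sinθ·[k]× + (1−cosθ)·[k]×²:
    [+0.76202 -0.17376 +0.62381]
    [+0.28045 +0.95685 -0.07606]
    [-0.58368 +0.23290 +0.77787]
t = (0.2004, -0.0225, 0.8102) m
M0: Pc = R·M0+t = (+0.08390, +0.06171, +0.91186); u = 526.0·(+0.08390)/0.91186 + 301.6 = 349.9947, v = 564.4·(+0.06171)/0.91186 + 222.7 = 260.8971
M1: Pc = R·M1+t = (+0.27364, +0.13154, +0.76653); u = 526.0·(+0.27364)/0.76653 + 301.6 = 489.3737, v = 564.4·(+0.13154)/0.76653 + 222.7 = 319.5564
M2: Pc = R·M2+t = (+0.31690, -0.10671, +0.70854); u = 526.0·(+0.31690)/0.70854 + 301.6 = 536.8618, v = 564.4·(-0.10671)/0.70854 + 222.7 = 137.6958
M3: Pc = R·M3+t = (+0.12716, -0.17654, +0.85387); u = 526.0·(+0.12716)/0.85387 + 301.6 = 379.9337, v = 564.4·(-0.17654)/0.85387 + 222.7 = 106.0066

c0=(349.99, 260.90) c1=(489.37, 319.56) c2=(536.86, 137.70) c3=(379.93, 106.01)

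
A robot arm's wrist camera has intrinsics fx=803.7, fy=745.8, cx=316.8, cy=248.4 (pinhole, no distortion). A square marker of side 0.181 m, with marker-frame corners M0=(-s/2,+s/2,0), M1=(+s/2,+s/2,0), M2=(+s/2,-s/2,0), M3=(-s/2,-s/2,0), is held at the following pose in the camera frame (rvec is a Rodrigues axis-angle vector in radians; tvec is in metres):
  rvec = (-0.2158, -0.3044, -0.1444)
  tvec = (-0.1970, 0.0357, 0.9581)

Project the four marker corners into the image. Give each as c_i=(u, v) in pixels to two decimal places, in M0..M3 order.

Intrinsics K: fx=803.7, fy=745.8, cx=316.8, cy=248.4
Marker side s = 0.181 m; corners in marker frame (Z=0):
  M0 = (-0.0905, +0.0905, 0)
  M1 = (+0.0905, +0.0905, 0)
  M2 = (+0.0905, -0.0905, 0)
  M3 = (-0.0905, -0.0905, 0)
rvec = (-0.2158, -0.3044, -0.1444), |rvec| = θ = 0.40010 rad = 22.924°
Rodrigues: sinθ=0.38951, 1−cosθ=0.07898; R = I + sinθ·[k]× + (1−cosθ)·[k]×²:
    [+0.94400 +0.17299 -0.28097]
    [-0.10817 +0.96674 +0.23177]
    [+0.31172 -0.18840 +0.93131]
t = (-0.1970, 0.0357, 0.9581) m
M0: Pc = R·M0+t = (-0.26678, +0.13298, +0.91284); u = 803.7·(-0.26678)/0.91284 + 316.8 = 81.9194, v = 745.8·(+0.13298)/0.91284 + 248.4 = 357.0454
M1: Pc = R·M1+t = (-0.09591, +0.11340, +0.96926); u = 803.7·(-0.09591)/0.96926 + 316.8 = 237.2701, v = 745.8·(+0.11340)/0.96926 + 248.4 = 335.6563
M2: Pc = R·M2+t = (-0.12722, -0.06158, +1.00336); u = 803.7·(-0.12722)/1.00336 + 316.8 = 214.8929, v = 745.8·(-0.06158)/1.00336 + 248.4 = 202.6282
M3: Pc = R·M3+t = (-0.29809, -0.04200, +0.94694); u = 803.7·(-0.29809)/0.94694 + 316.8 = 63.8034, v = 745.8·(-0.04200)/0.94694 + 248.4 = 215.3209

c0=(81.92, 357.05) c1=(237.27, 335.66) c2=(214.89, 202.63) c3=(63.80, 215.32)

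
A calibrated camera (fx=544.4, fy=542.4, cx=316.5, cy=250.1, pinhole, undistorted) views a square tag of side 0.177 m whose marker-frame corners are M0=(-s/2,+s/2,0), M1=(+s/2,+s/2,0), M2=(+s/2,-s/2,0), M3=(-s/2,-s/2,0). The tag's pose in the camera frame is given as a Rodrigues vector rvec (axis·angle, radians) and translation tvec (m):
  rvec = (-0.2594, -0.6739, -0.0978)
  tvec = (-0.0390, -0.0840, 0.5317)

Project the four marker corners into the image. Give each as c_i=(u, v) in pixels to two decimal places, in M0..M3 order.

c0=(206.46, 252.18) c1=(359.72, 250.80) c2=(329.60, 98.02) c3=(180.84, 64.95)

Intrinsics K: fx=544.4, fy=542.4, cx=316.5, cy=250.1
Marker side s = 0.177 m; corners in marker frame (Z=0):
  M0 = (-0.0885, +0.0885, 0)
  M1 = (+0.0885, +0.0885, 0)
  M2 = (+0.0885, -0.0885, 0)
  M3 = (-0.0885, -0.0885, 0)
rvec = (-0.2594, -0.6739, -0.0978), |rvec| = θ = 0.72869 rad = 41.751°
Rodrigues: sinθ=0.66590, 1−cosθ=0.25396; R = I + sinθ·[k]× + (1−cosθ)·[k]×²:
    [+0.77823 +0.17298 -0.60369]
    [-0.00577 +0.96324 +0.26857]
    [+0.62796 -0.20552 +0.75062]
t = (-0.0390, -0.0840, 0.5317) m
M0: Pc = R·M0+t = (-0.09256, +0.00176, +0.45794); u = 544.4·(-0.09256)/0.45794 + 316.5 = 206.4583, v = 542.4·(+0.00176)/0.45794 + 250.1 = 252.1816
M1: Pc = R·M1+t = (+0.04518, +0.00074, +0.56909); u = 544.4·(+0.04518)/0.56909 + 316.5 = 359.7216, v = 542.4·(+0.00074)/0.56909 + 250.1 = 250.8022
M2: Pc = R·M2+t = (+0.01456, -0.16976, +0.60546); u = 544.4·(+0.01456)/0.60546 + 316.5 = 329.5957, v = 542.4·(-0.16976)/0.60546 + 250.1 = 98.0240
M3: Pc = R·M3+t = (-0.12318, -0.16874, +0.49431); u = 544.4·(-0.12318)/0.49431 + 316.5 = 180.8374, v = 542.4·(-0.16874)/0.49431 + 250.1 = 64.9491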